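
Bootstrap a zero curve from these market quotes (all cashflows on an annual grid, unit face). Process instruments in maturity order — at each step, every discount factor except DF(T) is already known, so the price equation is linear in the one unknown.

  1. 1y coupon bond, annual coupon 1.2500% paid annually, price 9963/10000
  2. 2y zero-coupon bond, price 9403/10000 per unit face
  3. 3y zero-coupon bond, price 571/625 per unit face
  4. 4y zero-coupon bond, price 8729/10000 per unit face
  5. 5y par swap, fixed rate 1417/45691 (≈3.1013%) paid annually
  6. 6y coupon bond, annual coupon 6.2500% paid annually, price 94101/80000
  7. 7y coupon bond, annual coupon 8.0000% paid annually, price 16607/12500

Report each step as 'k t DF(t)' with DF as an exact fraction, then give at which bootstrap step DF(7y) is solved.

step 1 [1y] bond c/1=1/80: DF=(9963/10000 − 1/80·(0))/(1+1/80) = 123/125 ≈ 0.984000
step 2 [2y] zero: DF = P = 9403/10000 ≈ 0.940300
step 3 [3y] zero: DF = P = 571/625 ≈ 0.913600
step 4 [4y] zero: DF = P = 8729/10000 ≈ 0.872900
step 5 [5y] swap r/1=1417/45691: DF=(1 − 1417/45691·(0.984000+0.940300+0.913600+0.872900))/(1+1417/45691) = 8583/10000 ≈ 0.858300
step 6 [6y] bond c/1=1/16: DF=(94101/80000 − 1/16·(0.984000+0.940300+0.913600+0.872900+0.858300))/(1+1/16) = 8383/10000 ≈ 0.838300
step 7 [7y] bond c/1=2/25: DF=(16607/12500 − 2/25·(0.984000+0.940300+0.913600+0.872900+0.858300+0.838300))/(1+2/25) = 1037/1250 ≈ 0.829600

1 1 123/125
2 2 9403/10000
3 3 571/625
4 4 8729/10000
5 5 8583/10000
6 6 8383/10000
7 7 1037/1250
DF(7y) is solved at step 7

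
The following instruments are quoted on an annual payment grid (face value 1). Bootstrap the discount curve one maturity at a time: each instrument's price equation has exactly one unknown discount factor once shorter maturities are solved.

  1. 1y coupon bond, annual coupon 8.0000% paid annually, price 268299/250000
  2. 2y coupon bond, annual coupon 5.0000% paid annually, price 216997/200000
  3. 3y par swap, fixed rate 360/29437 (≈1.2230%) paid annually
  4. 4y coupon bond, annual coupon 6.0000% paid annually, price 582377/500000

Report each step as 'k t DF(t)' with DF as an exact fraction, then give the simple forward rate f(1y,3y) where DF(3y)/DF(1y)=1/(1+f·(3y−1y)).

1 1 9937/10000
2 2 493/500
3 3 241/250
4 4 4661/5000
f(1y,3y) = ((9937/10000)/(241/250) − 1)/(2) = 297/19280 ≈ 1.5405%

step 1 [1y] bond c/1=2/25: DF=(268299/250000 − 2/25·(0))/(1+2/25) = 9937/10000 ≈ 0.993700
step 2 [2y] bond c/1=1/20: DF=(216997/200000 − 1/20·(0.993700))/(1+1/20) = 493/500 ≈ 0.986000
step 3 [3y] swap r/1=360/29437: DF=(1 − 360/29437·(0.993700+0.986000))/(1+360/29437) = 241/250 ≈ 0.964000
step 4 [4y] bond c/1=3/50: DF=(582377/500000 − 3/50·(0.993700+0.986000+0.964000))/(1+3/50) = 4661/5000 ≈ 0.932200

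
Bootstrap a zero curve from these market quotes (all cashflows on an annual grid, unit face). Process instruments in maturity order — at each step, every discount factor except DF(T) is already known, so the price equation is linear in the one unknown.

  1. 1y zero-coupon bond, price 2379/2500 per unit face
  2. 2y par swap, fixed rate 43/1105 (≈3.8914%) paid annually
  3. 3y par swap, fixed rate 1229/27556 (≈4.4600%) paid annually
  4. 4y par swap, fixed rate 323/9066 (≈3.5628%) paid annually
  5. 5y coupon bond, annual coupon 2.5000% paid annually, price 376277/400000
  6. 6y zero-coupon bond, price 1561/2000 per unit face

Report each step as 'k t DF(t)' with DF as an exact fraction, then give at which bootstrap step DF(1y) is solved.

1 1 2379/2500
2 2 9269/10000
3 3 8771/10000
4 4 2177/2500
5 5 8293/10000
6 6 1561/2000
DF(1y) is solved at step 1

step 1 [1y] zero: DF = P = 2379/2500 ≈ 0.951600
step 2 [2y] swap r/1=43/1105: DF=(1 − 43/1105·(0.951600))/(1+43/1105) = 9269/10000 ≈ 0.926900
step 3 [3y] swap r/1=1229/27556: DF=(1 − 1229/27556·(0.951600+0.926900))/(1+1229/27556) = 8771/10000 ≈ 0.877100
step 4 [4y] swap r/1=323/9066: DF=(1 − 323/9066·(0.951600+0.926900+0.877100))/(1+323/9066) = 2177/2500 ≈ 0.870800
step 5 [5y] bond c/1=1/40: DF=(376277/400000 − 1/40·(0.951600+0.926900+0.877100+0.870800))/(1+1/40) = 8293/10000 ≈ 0.829300
step 6 [6y] zero: DF = P = 1561/2000 ≈ 0.780500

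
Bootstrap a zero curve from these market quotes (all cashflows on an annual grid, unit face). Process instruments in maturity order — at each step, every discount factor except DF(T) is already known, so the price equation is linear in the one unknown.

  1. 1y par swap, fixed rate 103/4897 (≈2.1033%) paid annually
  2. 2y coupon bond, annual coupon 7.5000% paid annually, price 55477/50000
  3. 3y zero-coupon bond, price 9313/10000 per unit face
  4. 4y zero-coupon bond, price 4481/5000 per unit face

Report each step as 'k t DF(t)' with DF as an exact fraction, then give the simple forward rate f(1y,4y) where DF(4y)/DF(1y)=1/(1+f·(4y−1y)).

step 1 [1y] swap r/1=103/4897: DF=(1 − 103/4897·(0))/(1+103/4897) = 4897/5000 ≈ 0.979400
step 2 [2y] bond c/1=3/40: DF=(55477/50000 − 3/40·(0.979400))/(1+3/40) = 4819/5000 ≈ 0.963800
step 3 [3y] zero: DF = P = 9313/10000 ≈ 0.931300
step 4 [4y] zero: DF = P = 4481/5000 ≈ 0.896200

1 1 4897/5000
2 2 4819/5000
3 3 9313/10000
4 4 4481/5000
f(1y,4y) = ((4897/5000)/(4481/5000) − 1)/(3) = 416/13443 ≈ 3.0945%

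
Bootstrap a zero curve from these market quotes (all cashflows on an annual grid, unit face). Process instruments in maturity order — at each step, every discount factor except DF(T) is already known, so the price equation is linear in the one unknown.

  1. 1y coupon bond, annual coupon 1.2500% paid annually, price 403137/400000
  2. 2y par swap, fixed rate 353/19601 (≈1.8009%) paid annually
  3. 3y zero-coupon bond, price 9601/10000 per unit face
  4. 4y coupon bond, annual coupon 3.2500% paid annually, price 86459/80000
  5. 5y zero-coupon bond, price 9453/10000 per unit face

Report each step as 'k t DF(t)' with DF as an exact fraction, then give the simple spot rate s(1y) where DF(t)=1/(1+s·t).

step 1 [1y] bond c/1=1/80: DF=(403137/400000 − 1/80·(0))/(1+1/80) = 4977/5000 ≈ 0.995400
step 2 [2y] swap r/1=353/19601: DF=(1 − 353/19601·(0.995400))/(1+353/19601) = 9647/10000 ≈ 0.964700
step 3 [3y] zero: DF = P = 9601/10000 ≈ 0.960100
step 4 [4y] bond c/1=13/400: DF=(86459/80000 − 13/400·(0.995400+0.964700+0.960100))/(1+13/400) = 2387/2500 ≈ 0.954800
step 5 [5y] zero: DF = P = 9453/10000 ≈ 0.945300

1 1 4977/5000
2 2 9647/10000
3 3 9601/10000
4 4 2387/2500
5 5 9453/10000
s(1y) = (1/(4977/5000) − 1)/(1) = 23/4977 ≈ 0.4621%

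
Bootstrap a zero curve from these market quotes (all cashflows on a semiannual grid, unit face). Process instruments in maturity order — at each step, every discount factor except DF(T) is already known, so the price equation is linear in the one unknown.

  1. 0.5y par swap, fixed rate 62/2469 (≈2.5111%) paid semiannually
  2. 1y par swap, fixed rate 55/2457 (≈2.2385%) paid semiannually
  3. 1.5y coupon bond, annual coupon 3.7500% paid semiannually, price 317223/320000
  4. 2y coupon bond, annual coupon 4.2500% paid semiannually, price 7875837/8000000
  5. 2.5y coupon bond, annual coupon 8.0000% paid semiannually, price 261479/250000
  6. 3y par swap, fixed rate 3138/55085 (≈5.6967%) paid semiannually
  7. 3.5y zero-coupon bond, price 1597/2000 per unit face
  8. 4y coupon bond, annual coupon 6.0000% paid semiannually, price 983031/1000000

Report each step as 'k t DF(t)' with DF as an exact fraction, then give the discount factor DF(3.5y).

step 1 [0.5y] swap r/2=31/2469: DF=(1 − 31/2469·(0))/(1+31/2469) = 2469/2500 ≈ 0.987600
step 2 [1y] swap r/2=55/4914: DF=(1 − 55/4914·(0.987600))/(1+55/4914) = 489/500 ≈ 0.978000
step 3 [1.5y] bond c/2=3/160: DF=(317223/320000 − 3/160·(0.987600+0.978000))/(1+3/160) = 9369/10000 ≈ 0.936900
step 4 [2y] bond c/2=17/800: DF=(7875837/8000000 − 17/800·(0.987600+0.978000+0.936900))/(1+17/800) = 2259/2500 ≈ 0.903600
step 5 [2.5y] bond c/2=1/25: DF=(261479/250000 − 1/25·(0.987600+0.978000+0.936900+0.903600))/(1+1/25) = 8593/10000 ≈ 0.859300
step 6 [3y] swap r/2=1569/55085: DF=(1 − 1569/55085·(0.987600+0.978000+0.936900+0.903600+0.859300))/(1+1569/55085) = 8431/10000 ≈ 0.843100
step 7 [3.5y] zero: DF = P = 1597/2000 ≈ 0.798500
step 8 [4y] bond c/2=3/100: DF=(983031/1000000 − 3/100·(0.987600+0.978000+0.936900+0.903600+0.859300+0.843100+0.798500))/(1+3/100) = 7707/10000 ≈ 0.770700

1 1/2 2469/2500
2 1 489/500
3 3/2 9369/10000
4 2 2259/2500
5 5/2 8593/10000
6 3 8431/10000
7 7/2 1597/2000
8 4 7707/10000
DF(3.5y) = 1597/2000 ≈ 0.798500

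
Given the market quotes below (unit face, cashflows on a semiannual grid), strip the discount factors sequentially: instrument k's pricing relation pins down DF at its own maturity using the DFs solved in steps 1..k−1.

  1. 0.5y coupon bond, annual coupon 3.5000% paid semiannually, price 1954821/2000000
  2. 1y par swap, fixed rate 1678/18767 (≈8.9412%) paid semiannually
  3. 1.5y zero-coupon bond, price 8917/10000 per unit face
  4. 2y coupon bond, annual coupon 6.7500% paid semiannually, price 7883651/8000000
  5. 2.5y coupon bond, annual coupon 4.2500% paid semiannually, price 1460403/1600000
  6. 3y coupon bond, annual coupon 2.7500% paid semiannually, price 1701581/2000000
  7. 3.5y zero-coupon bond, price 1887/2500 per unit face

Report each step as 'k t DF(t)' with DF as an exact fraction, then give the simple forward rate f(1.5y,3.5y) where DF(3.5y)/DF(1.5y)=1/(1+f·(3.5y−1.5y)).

1 1/2 4803/5000
2 1 9161/10000
3 3/2 8917/10000
4 2 8629/10000
5 5/2 4091/5000
6 3 7789/10000
7 7/2 1887/2500
f(1.5y,3.5y) = ((8917/10000)/(1887/2500) − 1)/(2) = 37/408 ≈ 9.0686%

step 1 [0.5y] bond c/2=7/400: DF=(1954821/2000000 − 7/400·(0))/(1+7/400) = 4803/5000 ≈ 0.960600
step 2 [1y] swap r/2=839/18767: DF=(1 − 839/18767·(0.960600))/(1+839/18767) = 9161/10000 ≈ 0.916100
step 3 [1.5y] zero: DF = P = 8917/10000 ≈ 0.891700
step 4 [2y] bond c/2=27/800: DF=(7883651/8000000 − 27/800·(0.960600+0.916100+0.891700))/(1+27/800) = 8629/10000 ≈ 0.862900
step 5 [2.5y] bond c/2=17/800: DF=(1460403/1600000 − 17/800·(0.960600+0.916100+0.891700+0.862900))/(1+17/800) = 4091/5000 ≈ 0.818200
step 6 [3y] bond c/2=11/800: DF=(1701581/2000000 − 11/800·(0.960600+0.916100+0.891700+0.862900+0.818200))/(1+11/800) = 7789/10000 ≈ 0.778900
step 7 [3.5y] zero: DF = P = 1887/2500 ≈ 0.754800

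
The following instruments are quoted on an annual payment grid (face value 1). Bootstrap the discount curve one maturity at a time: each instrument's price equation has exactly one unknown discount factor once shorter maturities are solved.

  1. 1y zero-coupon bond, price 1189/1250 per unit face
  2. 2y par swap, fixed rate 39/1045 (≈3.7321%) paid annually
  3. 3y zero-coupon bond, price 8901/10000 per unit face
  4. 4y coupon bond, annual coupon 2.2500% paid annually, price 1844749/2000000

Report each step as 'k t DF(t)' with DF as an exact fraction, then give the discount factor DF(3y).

1 1 1189/1250
2 2 4649/5000
3 3 8901/10000
4 4 8411/10000
DF(3y) = 8901/10000 ≈ 0.890100

step 1 [1y] zero: DF = P = 1189/1250 ≈ 0.951200
step 2 [2y] swap r/1=39/1045: DF=(1 − 39/1045·(0.951200))/(1+39/1045) = 4649/5000 ≈ 0.929800
step 3 [3y] zero: DF = P = 8901/10000 ≈ 0.890100
step 4 [4y] bond c/1=9/400: DF=(1844749/2000000 − 9/400·(0.951200+0.929800+0.890100))/(1+9/400) = 8411/10000 ≈ 0.841100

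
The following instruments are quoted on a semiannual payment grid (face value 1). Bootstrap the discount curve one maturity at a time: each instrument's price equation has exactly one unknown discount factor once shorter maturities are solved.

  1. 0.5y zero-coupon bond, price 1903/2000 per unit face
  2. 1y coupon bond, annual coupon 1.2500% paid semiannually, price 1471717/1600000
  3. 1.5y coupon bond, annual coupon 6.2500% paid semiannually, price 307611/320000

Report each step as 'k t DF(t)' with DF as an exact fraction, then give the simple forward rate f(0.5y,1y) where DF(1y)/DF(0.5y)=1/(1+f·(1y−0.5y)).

1 1/2 1903/2000
2 1 4541/5000
3 3/2 4379/5000
f(0.5y,1y) = ((1903/2000)/(4541/5000) − 1)/(1/2) = 433/4541 ≈ 9.5353%

step 1 [0.5y] zero: DF = P = 1903/2000 ≈ 0.951500
step 2 [1y] bond c/2=1/160: DF=(1471717/1600000 − 1/160·(0.951500))/(1+1/160) = 4541/5000 ≈ 0.908200
step 3 [1.5y] bond c/2=1/32: DF=(307611/320000 − 1/32·(0.951500+0.908200))/(1+1/32) = 4379/5000 ≈ 0.875800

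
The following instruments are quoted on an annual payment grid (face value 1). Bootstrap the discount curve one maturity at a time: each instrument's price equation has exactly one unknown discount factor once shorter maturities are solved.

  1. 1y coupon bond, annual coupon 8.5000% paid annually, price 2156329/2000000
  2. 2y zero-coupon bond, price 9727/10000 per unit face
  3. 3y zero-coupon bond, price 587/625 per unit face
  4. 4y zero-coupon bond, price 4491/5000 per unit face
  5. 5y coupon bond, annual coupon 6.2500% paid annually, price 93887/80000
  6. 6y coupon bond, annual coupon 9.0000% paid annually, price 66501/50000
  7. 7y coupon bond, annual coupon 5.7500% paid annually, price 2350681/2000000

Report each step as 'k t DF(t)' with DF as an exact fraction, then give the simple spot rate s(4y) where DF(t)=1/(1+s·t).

1 1 9937/10000
2 2 9727/10000
3 3 587/625
4 4 4491/5000
5 5 1101/1250
6 6 4167/5000
7 7 4057/5000
s(4y) = (1/(4491/5000) − 1)/(4) = 509/17964 ≈ 2.8334%

step 1 [1y] bond c/1=17/200: DF=(2156329/2000000 − 17/200·(0))/(1+17/200) = 9937/10000 ≈ 0.993700
step 2 [2y] zero: DF = P = 9727/10000 ≈ 0.972700
step 3 [3y] zero: DF = P = 587/625 ≈ 0.939200
step 4 [4y] zero: DF = P = 4491/5000 ≈ 0.898200
step 5 [5y] bond c/1=1/16: DF=(93887/80000 − 1/16·(0.993700+0.972700+0.939200+0.898200))/(1+1/16) = 1101/1250 ≈ 0.880800
step 6 [6y] bond c/1=9/100: DF=(66501/50000 − 9/100·(0.993700+0.972700+0.939200+0.898200+0.880800))/(1+9/100) = 4167/5000 ≈ 0.833400
step 7 [7y] bond c/1=23/400: DF=(2350681/2000000 − 23/400·(0.993700+0.972700+0.939200+0.898200+0.880800+0.833400))/(1+23/400) = 4057/5000 ≈ 0.811400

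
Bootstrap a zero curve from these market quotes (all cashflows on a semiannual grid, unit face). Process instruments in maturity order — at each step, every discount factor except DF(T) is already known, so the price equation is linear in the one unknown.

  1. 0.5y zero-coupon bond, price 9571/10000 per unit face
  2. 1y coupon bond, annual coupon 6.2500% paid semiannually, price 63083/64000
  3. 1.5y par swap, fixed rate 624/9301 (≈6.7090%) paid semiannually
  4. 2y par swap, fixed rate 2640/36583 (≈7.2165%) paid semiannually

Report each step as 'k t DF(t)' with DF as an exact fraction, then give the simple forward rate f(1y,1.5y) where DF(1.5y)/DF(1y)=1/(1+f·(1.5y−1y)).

1 1/2 9571/10000
2 1 2317/2500
3 3/2 1133/1250
4 2 217/250
f(1y,1.5y) = ((2317/2500)/(1133/1250) − 1)/(1/2) = 51/1133 ≈ 4.5013%

step 1 [0.5y] zero: DF = P = 9571/10000 ≈ 0.957100
step 2 [1y] bond c/2=1/32: DF=(63083/64000 − 1/32·(0.957100))/(1+1/32) = 2317/2500 ≈ 0.926800
step 3 [1.5y] swap r/2=312/9301: DF=(1 − 312/9301·(0.957100+0.926800))/(1+312/9301) = 1133/1250 ≈ 0.906400
step 4 [2y] swap r/2=1320/36583: DF=(1 − 1320/36583·(0.957100+0.926800+0.906400))/(1+1320/36583) = 217/250 ≈ 0.868000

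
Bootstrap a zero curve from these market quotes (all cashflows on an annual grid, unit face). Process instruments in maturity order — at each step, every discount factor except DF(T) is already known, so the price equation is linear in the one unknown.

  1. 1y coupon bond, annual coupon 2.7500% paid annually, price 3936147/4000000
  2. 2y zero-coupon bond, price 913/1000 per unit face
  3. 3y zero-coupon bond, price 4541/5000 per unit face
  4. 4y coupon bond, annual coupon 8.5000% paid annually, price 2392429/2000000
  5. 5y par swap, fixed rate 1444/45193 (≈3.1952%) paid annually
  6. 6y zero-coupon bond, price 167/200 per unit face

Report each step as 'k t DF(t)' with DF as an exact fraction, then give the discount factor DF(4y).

step 1 [1y] bond c/1=11/400: DF=(3936147/4000000 − 11/400·(0))/(1+11/400) = 9577/10000 ≈ 0.957700
step 2 [2y] zero: DF = P = 913/1000 ≈ 0.913000
step 3 [3y] zero: DF = P = 4541/5000 ≈ 0.908200
step 4 [4y] bond c/1=17/200: DF=(2392429/2000000 − 17/200·(0.957700+0.913000+0.908200))/(1+17/200) = 553/625 ≈ 0.884800
step 5 [5y] swap r/1=1444/45193: DF=(1 − 1444/45193·(0.957700+0.913000+0.908200+0.884800))/(1+1444/45193) = 2139/2500 ≈ 0.855600
step 6 [6y] zero: DF = P = 167/200 ≈ 0.835000

1 1 9577/10000
2 2 913/1000
3 3 4541/5000
4 4 553/625
5 5 2139/2500
6 6 167/200
DF(4y) = 553/625 ≈ 0.884800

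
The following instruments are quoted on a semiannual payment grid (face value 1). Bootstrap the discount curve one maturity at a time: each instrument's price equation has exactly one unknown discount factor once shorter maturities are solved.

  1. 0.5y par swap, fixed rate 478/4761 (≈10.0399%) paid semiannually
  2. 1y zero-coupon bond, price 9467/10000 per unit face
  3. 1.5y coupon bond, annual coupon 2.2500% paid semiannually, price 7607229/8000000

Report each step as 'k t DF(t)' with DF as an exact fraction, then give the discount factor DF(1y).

step 1 [0.5y] swap r/2=239/4761: DF=(1 − 239/4761·(0))/(1+239/4761) = 4761/5000 ≈ 0.952200
step 2 [1y] zero: DF = P = 9467/10000 ≈ 0.946700
step 3 [1.5y] bond c/2=9/800: DF=(7607229/8000000 − 9/800·(0.952200+0.946700))/(1+9/800) = 1149/1250 ≈ 0.919200

1 1/2 4761/5000
2 1 9467/10000
3 3/2 1149/1250
DF(1y) = 9467/10000 ≈ 0.946700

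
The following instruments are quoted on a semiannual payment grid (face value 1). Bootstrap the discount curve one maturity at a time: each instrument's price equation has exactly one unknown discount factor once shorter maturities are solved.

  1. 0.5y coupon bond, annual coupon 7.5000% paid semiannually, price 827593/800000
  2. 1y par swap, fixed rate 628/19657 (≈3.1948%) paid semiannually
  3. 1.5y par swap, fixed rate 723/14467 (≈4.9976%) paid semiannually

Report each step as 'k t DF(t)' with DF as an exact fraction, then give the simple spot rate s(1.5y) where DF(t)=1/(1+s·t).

1 1/2 9971/10000
2 1 4843/5000
3 3/2 9277/10000
s(1.5y) = (1/(9277/10000) − 1)/(3/2) = 482/9277 ≈ 5.1956%

step 1 [0.5y] bond c/2=3/80: DF=(827593/800000 − 3/80·(0))/(1+3/80) = 9971/10000 ≈ 0.997100
step 2 [1y] swap r/2=314/19657: DF=(1 − 314/19657·(0.997100))/(1+314/19657) = 4843/5000 ≈ 0.968600
step 3 [1.5y] swap r/2=723/28934: DF=(1 − 723/28934·(0.997100+0.968600))/(1+723/28934) = 9277/10000 ≈ 0.927700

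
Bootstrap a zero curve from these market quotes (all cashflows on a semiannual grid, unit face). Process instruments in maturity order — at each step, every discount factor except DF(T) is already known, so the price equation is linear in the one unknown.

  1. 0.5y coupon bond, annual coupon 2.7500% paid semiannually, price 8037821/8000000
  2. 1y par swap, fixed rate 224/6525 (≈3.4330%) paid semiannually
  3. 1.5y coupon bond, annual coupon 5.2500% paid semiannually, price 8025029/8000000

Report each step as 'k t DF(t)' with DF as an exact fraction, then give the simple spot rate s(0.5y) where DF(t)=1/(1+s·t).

step 1 [0.5y] bond c/2=11/800: DF=(8037821/8000000 − 11/800·(0))/(1+11/800) = 9911/10000 ≈ 0.991100
step 2 [1y] swap r/2=112/6525: DF=(1 − 112/6525·(0.991100))/(1+112/6525) = 604/625 ≈ 0.966400
step 3 [1.5y] bond c/2=21/800: DF=(8025029/8000000 − 21/800·(0.991100+0.966400))/(1+21/800) = 4637/5000 ≈ 0.927400

1 1/2 9911/10000
2 1 604/625
3 3/2 4637/5000
s(0.5y) = (1/(9911/10000) − 1)/(1/2) = 178/9911 ≈ 1.7960%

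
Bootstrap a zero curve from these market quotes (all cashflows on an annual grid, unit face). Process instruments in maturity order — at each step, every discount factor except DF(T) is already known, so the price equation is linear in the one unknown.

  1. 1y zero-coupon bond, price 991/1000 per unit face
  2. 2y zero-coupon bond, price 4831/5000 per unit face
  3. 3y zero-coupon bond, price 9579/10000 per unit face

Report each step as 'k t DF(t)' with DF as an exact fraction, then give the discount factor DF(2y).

1 1 991/1000
2 2 4831/5000
3 3 9579/10000
DF(2y) = 4831/5000 ≈ 0.966200

step 1 [1y] zero: DF = P = 991/1000 ≈ 0.991000
step 2 [2y] zero: DF = P = 4831/5000 ≈ 0.966200
step 3 [3y] zero: DF = P = 9579/10000 ≈ 0.957900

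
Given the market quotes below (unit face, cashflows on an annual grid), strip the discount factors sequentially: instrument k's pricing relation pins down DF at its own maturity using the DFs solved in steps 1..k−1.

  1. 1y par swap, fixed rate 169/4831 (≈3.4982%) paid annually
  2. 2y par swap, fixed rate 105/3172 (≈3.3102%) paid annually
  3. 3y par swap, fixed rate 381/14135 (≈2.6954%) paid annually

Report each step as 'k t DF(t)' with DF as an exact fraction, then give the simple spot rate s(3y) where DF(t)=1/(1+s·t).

step 1 [1y] swap r/1=169/4831: DF=(1 − 169/4831·(0))/(1+169/4831) = 4831/5000 ≈ 0.966200
step 2 [2y] swap r/1=105/3172: DF=(1 − 105/3172·(0.966200))/(1+105/3172) = 937/1000 ≈ 0.937000
step 3 [3y] swap r/1=381/14135: DF=(1 − 381/14135·(0.966200+0.937000))/(1+381/14135) = 4619/5000 ≈ 0.923800

1 1 4831/5000
2 2 937/1000
3 3 4619/5000
s(3y) = (1/(4619/5000) − 1)/(3) = 127/4619 ≈ 2.7495%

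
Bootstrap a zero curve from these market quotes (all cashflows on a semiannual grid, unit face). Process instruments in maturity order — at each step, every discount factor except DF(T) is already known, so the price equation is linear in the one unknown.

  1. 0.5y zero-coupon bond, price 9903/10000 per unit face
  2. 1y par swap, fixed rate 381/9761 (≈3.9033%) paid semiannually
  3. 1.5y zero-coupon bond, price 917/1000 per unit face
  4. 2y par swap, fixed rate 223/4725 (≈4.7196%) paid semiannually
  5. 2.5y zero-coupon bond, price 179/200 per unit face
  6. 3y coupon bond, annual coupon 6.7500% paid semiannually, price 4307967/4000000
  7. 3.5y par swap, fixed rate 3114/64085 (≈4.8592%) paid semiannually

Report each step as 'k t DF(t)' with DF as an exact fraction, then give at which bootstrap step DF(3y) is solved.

1 1/2 9903/10000
2 1 9619/10000
3 3/2 917/1000
4 2 2277/2500
5 5/2 179/200
6 3 2223/2500
7 7/2 8443/10000
DF(3y) is solved at step 6

step 1 [0.5y] zero: DF = P = 9903/10000 ≈ 0.990300
step 2 [1y] swap r/2=381/19522: DF=(1 − 381/19522·(0.990300))/(1+381/19522) = 9619/10000 ≈ 0.961900
step 3 [1.5y] zero: DF = P = 917/1000 ≈ 0.917000
step 4 [2y] swap r/2=223/9450: DF=(1 − 223/9450·(0.990300+0.961900+0.917000))/(1+223/9450) = 2277/2500 ≈ 0.910800
step 5 [2.5y] zero: DF = P = 179/200 ≈ 0.895000
step 6 [3y] bond c/2=27/800: DF=(4307967/4000000 − 27/800·(0.990300+0.961900+0.917000+0.910800+0.895000))/(1+27/800) = 2223/2500 ≈ 0.889200
step 7 [3.5y] swap r/2=1557/64085: DF=(1 − 1557/64085·(0.990300+0.961900+0.917000+0.910800+0.895000+0.889200))/(1+1557/64085) = 8443/10000 ≈ 0.844300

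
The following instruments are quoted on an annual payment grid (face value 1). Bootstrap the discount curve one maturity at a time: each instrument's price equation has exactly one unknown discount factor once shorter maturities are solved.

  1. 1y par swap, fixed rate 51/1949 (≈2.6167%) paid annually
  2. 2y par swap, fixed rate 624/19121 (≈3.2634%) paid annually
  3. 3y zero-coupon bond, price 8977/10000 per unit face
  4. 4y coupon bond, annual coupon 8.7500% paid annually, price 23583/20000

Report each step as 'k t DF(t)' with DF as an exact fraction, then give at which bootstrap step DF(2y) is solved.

step 1 [1y] swap r/1=51/1949: DF=(1 − 51/1949·(0))/(1+51/1949) = 1949/2000 ≈ 0.974500
step 2 [2y] swap r/1=624/19121: DF=(1 − 624/19121·(0.974500))/(1+624/19121) = 586/625 ≈ 0.937600
step 3 [3y] zero: DF = P = 8977/10000 ≈ 0.897700
step 4 [4y] bond c/1=7/80: DF=(23583/20000 − 7/80·(0.974500+0.937600+0.897700))/(1+7/80) = 4291/5000 ≈ 0.858200

1 1 1949/2000
2 2 586/625
3 3 8977/10000
4 4 4291/5000
DF(2y) is solved at step 2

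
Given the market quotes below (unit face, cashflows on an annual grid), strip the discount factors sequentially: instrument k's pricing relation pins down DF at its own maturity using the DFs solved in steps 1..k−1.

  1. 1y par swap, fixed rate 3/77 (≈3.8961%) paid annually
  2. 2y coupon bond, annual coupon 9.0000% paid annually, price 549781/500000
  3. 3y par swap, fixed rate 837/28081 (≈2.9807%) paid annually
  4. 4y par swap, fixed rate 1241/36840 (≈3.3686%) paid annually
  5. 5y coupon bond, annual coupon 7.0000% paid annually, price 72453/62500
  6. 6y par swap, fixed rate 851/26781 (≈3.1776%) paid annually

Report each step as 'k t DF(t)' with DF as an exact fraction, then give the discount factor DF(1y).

step 1 [1y] swap r/1=3/77: DF=(1 − 3/77·(0))/(1+3/77) = 77/80 ≈ 0.962500
step 2 [2y] bond c/1=9/100: DF=(549781/500000 − 9/100·(0.962500))/(1+9/100) = 9293/10000 ≈ 0.929300
step 3 [3y] swap r/1=837/28081: DF=(1 − 837/28081·(0.962500+0.929300))/(1+837/28081) = 9163/10000 ≈ 0.916300
step 4 [4y] swap r/1=1241/36840: DF=(1 − 1241/36840·(0.962500+0.929300+0.916300))/(1+1241/36840) = 8759/10000 ≈ 0.875900
step 5 [5y] bond c/1=7/100: DF=(72453/62500 − 7/100·(0.962500+0.929300+0.916300+0.875900))/(1+7/100) = 1053/1250 ≈ 0.842400
step 6 [6y] swap r/1=851/26781: DF=(1 − 851/26781·(0.962500+0.929300+0.916300+0.875900+0.842400))/(1+851/26781) = 4149/5000 ≈ 0.829800

1 1 77/80
2 2 9293/10000
3 3 9163/10000
4 4 8759/10000
5 5 1053/1250
6 6 4149/5000
DF(1y) = 77/80 ≈ 0.962500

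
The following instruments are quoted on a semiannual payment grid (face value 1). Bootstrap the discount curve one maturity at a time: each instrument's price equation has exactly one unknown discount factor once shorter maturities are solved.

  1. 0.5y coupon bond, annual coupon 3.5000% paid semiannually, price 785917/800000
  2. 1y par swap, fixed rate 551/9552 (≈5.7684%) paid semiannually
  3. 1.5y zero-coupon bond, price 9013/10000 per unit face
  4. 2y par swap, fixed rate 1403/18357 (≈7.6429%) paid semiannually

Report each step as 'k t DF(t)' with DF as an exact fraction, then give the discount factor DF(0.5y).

1 1/2 1931/2000
2 1 9449/10000
3 3/2 9013/10000
4 2 8597/10000
DF(0.5y) = 1931/2000 ≈ 0.965500

step 1 [0.5y] bond c/2=7/400: DF=(785917/800000 − 7/400·(0))/(1+7/400) = 1931/2000 ≈ 0.965500
step 2 [1y] swap r/2=551/19104: DF=(1 − 551/19104·(0.965500))/(1+551/19104) = 9449/10000 ≈ 0.944900
step 3 [1.5y] zero: DF = P = 9013/10000 ≈ 0.901300
step 4 [2y] swap r/2=1403/36714: DF=(1 − 1403/36714·(0.965500+0.944900+0.901300))/(1+1403/36714) = 8597/10000 ≈ 0.859700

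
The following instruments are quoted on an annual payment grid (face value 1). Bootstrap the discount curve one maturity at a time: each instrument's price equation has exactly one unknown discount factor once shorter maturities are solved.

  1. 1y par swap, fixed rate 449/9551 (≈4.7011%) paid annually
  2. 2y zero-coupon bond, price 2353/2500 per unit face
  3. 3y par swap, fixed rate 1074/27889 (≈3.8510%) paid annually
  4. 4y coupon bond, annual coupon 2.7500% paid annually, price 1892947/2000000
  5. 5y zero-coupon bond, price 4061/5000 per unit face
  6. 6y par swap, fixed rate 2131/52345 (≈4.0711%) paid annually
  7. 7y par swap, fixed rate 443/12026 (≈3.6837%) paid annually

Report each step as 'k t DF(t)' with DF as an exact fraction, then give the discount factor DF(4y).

1 1 9551/10000
2 2 2353/2500
3 3 4463/5000
4 4 1693/2000
5 5 4061/5000
6 6 7869/10000
7 7 1557/2000
DF(4y) = 1693/2000 ≈ 0.846500

step 1 [1y] swap r/1=449/9551: DF=(1 − 449/9551·(0))/(1+449/9551) = 9551/10000 ≈ 0.955100
step 2 [2y] zero: DF = P = 2353/2500 ≈ 0.941200
step 3 [3y] swap r/1=1074/27889: DF=(1 − 1074/27889·(0.955100+0.941200))/(1+1074/27889) = 4463/5000 ≈ 0.892600
step 4 [4y] bond c/1=11/400: DF=(1892947/2000000 − 11/400·(0.955100+0.941200+0.892600))/(1+11/400) = 1693/2000 ≈ 0.846500
step 5 [5y] zero: DF = P = 4061/5000 ≈ 0.812200
step 6 [6y] swap r/1=2131/52345: DF=(1 − 2131/52345·(0.955100+0.941200+0.892600+0.846500+0.812200))/(1+2131/52345) = 7869/10000 ≈ 0.786900
step 7 [7y] swap r/1=443/12026: DF=(1 − 443/12026·(0.955100+0.941200+0.892600+0.846500+0.812200+0.786900))/(1+443/12026) = 1557/2000 ≈ 0.778500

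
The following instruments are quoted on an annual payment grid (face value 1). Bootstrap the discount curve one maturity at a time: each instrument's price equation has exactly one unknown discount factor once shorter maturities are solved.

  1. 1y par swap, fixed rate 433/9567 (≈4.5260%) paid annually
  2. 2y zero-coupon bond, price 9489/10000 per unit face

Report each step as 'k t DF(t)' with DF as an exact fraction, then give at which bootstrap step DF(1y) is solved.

1 1 9567/10000
2 2 9489/10000
DF(1y) is solved at step 1

step 1 [1y] swap r/1=433/9567: DF=(1 − 433/9567·(0))/(1+433/9567) = 9567/10000 ≈ 0.956700
step 2 [2y] zero: DF = P = 9489/10000 ≈ 0.948900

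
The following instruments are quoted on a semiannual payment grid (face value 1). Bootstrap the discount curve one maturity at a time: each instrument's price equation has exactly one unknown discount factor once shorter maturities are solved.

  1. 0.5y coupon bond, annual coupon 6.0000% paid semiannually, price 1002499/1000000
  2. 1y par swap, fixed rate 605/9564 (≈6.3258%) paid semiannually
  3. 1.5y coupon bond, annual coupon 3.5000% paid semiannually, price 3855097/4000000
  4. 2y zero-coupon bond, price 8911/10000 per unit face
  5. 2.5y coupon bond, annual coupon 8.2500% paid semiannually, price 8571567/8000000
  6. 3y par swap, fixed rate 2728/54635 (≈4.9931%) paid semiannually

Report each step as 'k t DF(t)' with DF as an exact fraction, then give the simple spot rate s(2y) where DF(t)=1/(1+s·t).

1 1/2 9733/10000
2 1 1879/2000
3 3/2 9143/10000
4 2 8911/10000
5 5/2 8817/10000
6 3 2159/2500
s(2y) = (1/(8911/10000) − 1)/(2) = 1089/17822 ≈ 6.1104%

step 1 [0.5y] bond c/2=3/100: DF=(1002499/1000000 − 3/100·(0))/(1+3/100) = 9733/10000 ≈ 0.973300
step 2 [1y] swap r/2=605/19128: DF=(1 − 605/19128·(0.973300))/(1+605/19128) = 1879/2000 ≈ 0.939500
step 3 [1.5y] bond c/2=7/400: DF=(3855097/4000000 − 7/400·(0.973300+0.939500))/(1+7/400) = 9143/10000 ≈ 0.914300
step 4 [2y] zero: DF = P = 8911/10000 ≈ 0.891100
step 5 [2.5y] bond c/2=33/800: DF=(8571567/8000000 − 33/800·(0.973300+0.939500+0.914300+0.891100))/(1+33/800) = 8817/10000 ≈ 0.881700
step 6 [3y] swap r/2=1364/54635: DF=(1 − 1364/54635·(0.973300+0.939500+0.914300+0.891100+0.881700))/(1+1364/54635) = 2159/2500 ≈ 0.863600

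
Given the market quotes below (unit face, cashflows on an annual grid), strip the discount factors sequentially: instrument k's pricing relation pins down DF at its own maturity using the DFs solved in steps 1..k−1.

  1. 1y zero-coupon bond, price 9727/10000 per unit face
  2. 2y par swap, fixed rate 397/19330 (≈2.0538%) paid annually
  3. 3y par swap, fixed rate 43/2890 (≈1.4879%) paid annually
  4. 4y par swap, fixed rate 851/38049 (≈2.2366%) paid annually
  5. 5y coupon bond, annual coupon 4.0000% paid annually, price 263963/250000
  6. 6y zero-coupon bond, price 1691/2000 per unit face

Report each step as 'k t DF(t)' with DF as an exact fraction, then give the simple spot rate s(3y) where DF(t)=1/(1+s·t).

1 1 9727/10000
2 2 9603/10000
3 3 957/1000
4 4 9149/10000
5 5 8689/10000
6 6 1691/2000
s(3y) = (1/(957/1000) − 1)/(3) = 43/2871 ≈ 1.4977%

step 1 [1y] zero: DF = P = 9727/10000 ≈ 0.972700
step 2 [2y] swap r/1=397/19330: DF=(1 − 397/19330·(0.972700))/(1+397/19330) = 9603/10000 ≈ 0.960300
step 3 [3y] swap r/1=43/2890: DF=(1 − 43/2890·(0.972700+0.960300))/(1+43/2890) = 957/1000 ≈ 0.957000
step 4 [4y] swap r/1=851/38049: DF=(1 − 851/38049·(0.972700+0.960300+0.957000))/(1+851/38049) = 9149/10000 ≈ 0.914900
step 5 [5y] bond c/1=1/25: DF=(263963/250000 − 1/25·(0.972700+0.960300+0.957000+0.914900))/(1+1/25) = 8689/10000 ≈ 0.868900
step 6 [6y] zero: DF = P = 1691/2000 ≈ 0.845500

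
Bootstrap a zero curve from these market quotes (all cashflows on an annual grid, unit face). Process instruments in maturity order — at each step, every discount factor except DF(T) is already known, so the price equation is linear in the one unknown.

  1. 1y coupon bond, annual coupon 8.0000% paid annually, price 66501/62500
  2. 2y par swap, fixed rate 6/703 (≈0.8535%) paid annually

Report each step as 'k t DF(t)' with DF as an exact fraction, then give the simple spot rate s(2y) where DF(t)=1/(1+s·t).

1 1 2463/2500
2 2 1229/1250
s(2y) = (1/(1229/1250) − 1)/(2) = 21/2458 ≈ 0.8544%

step 1 [1y] bond c/1=2/25: DF=(66501/62500 − 2/25·(0))/(1+2/25) = 2463/2500 ≈ 0.985200
step 2 [2y] swap r/1=6/703: DF=(1 − 6/703·(0.985200))/(1+6/703) = 1229/1250 ≈ 0.983200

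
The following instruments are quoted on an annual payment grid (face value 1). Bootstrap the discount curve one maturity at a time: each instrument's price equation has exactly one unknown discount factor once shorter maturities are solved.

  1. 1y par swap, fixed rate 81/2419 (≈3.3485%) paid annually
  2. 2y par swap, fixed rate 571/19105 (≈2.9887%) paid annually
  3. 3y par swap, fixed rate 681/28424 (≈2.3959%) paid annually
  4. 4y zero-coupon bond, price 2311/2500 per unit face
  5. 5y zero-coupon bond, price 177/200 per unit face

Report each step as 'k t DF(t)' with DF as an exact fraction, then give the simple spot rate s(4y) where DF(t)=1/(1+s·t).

step 1 [1y] swap r/1=81/2419: DF=(1 − 81/2419·(0))/(1+81/2419) = 2419/2500 ≈ 0.967600
step 2 [2y] swap r/1=571/19105: DF=(1 − 571/19105·(0.967600))/(1+571/19105) = 9429/10000 ≈ 0.942900
step 3 [3y] swap r/1=681/28424: DF=(1 − 681/28424·(0.967600+0.942900))/(1+681/28424) = 9319/10000 ≈ 0.931900
step 4 [4y] zero: DF = P = 2311/2500 ≈ 0.924400
step 5 [5y] zero: DF = P = 177/200 ≈ 0.885000

1 1 2419/2500
2 2 9429/10000
3 3 9319/10000
4 4 2311/2500
5 5 177/200
s(4y) = (1/(2311/2500) − 1)/(4) = 189/9244 ≈ 2.0446%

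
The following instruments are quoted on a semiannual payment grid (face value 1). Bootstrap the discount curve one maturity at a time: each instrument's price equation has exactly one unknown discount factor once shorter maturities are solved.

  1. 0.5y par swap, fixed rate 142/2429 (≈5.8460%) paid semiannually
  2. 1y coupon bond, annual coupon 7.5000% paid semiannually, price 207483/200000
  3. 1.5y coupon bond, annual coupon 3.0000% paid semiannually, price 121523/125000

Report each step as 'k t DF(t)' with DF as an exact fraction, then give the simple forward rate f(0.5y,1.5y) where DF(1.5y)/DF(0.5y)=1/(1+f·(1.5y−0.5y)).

step 1 [0.5y] swap r/2=71/2429: DF=(1 − 71/2429·(0))/(1+71/2429) = 2429/2500 ≈ 0.971600
step 2 [1y] bond c/2=3/80: DF=(207483/200000 − 3/80·(0.971600))/(1+3/80) = 603/625 ≈ 0.964800
step 3 [1.5y] bond c/2=3/200: DF=(121523/125000 − 3/200·(0.971600+0.964800))/(1+3/200) = 2323/2500 ≈ 0.929200

1 1/2 2429/2500
2 1 603/625
3 3/2 2323/2500
f(0.5y,1.5y) = ((2429/2500)/(2323/2500) − 1)/(1) = 106/2323 ≈ 4.5631%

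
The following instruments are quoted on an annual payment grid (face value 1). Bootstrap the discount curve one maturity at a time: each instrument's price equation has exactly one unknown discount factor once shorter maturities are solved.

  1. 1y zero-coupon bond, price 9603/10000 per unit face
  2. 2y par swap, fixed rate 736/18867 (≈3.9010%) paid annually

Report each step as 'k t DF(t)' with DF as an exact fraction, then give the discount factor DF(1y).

step 1 [1y] zero: DF = P = 9603/10000 ≈ 0.960300
step 2 [2y] swap r/1=736/18867: DF=(1 − 736/18867·(0.960300))/(1+736/18867) = 579/625 ≈ 0.926400

1 1 9603/10000
2 2 579/625
DF(1y) = 9603/10000 ≈ 0.960300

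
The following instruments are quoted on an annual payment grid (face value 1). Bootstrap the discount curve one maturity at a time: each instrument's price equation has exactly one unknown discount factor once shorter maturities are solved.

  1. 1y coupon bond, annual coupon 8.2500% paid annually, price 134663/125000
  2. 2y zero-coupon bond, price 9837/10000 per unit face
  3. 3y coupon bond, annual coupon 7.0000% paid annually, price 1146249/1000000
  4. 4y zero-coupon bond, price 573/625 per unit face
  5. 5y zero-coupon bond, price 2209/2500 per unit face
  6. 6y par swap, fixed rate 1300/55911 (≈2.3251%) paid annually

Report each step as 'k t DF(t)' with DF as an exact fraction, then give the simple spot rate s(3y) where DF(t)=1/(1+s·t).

step 1 [1y] bond c/1=33/400: DF=(134663/125000 − 33/400·(0))/(1+33/400) = 622/625 ≈ 0.995200
step 2 [2y] zero: DF = P = 9837/10000 ≈ 0.983700
step 3 [3y] bond c/1=7/100: DF=(1146249/1000000 − 7/100·(0.995200+0.983700))/(1+7/100) = 4709/5000 ≈ 0.941800
step 4 [4y] zero: DF = P = 573/625 ≈ 0.916800
step 5 [5y] zero: DF = P = 2209/2500 ≈ 0.883600
step 6 [6y] swap r/1=1300/55911: DF=(1 − 1300/55911·(0.995200+0.983700+0.941800+0.916800+0.883600))/(1+1300/55911) = 87/100 ≈ 0.870000

1 1 622/625
2 2 9837/10000
3 3 4709/5000
4 4 573/625
5 5 2209/2500
6 6 87/100
s(3y) = (1/(4709/5000) − 1)/(3) = 97/4709 ≈ 2.0599%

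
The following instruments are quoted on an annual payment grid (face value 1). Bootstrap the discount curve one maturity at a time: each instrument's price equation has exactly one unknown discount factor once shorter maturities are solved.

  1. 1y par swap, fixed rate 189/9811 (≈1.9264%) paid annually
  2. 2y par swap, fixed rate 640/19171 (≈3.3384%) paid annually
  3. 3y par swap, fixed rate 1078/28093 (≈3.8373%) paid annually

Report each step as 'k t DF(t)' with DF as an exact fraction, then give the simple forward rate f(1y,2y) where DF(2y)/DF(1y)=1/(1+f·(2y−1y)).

step 1 [1y] swap r/1=189/9811: DF=(1 − 189/9811·(0))/(1+189/9811) = 9811/10000 ≈ 0.981100
step 2 [2y] swap r/1=640/19171: DF=(1 − 640/19171·(0.981100))/(1+640/19171) = 117/125 ≈ 0.936000
step 3 [3y] swap r/1=1078/28093: DF=(1 − 1078/28093·(0.981100+0.936000))/(1+1078/28093) = 4461/5000 ≈ 0.892200

1 1 9811/10000
2 2 117/125
3 3 4461/5000
f(1y,2y) = ((9811/10000)/(117/125) − 1)/(1) = 451/9360 ≈ 4.8184%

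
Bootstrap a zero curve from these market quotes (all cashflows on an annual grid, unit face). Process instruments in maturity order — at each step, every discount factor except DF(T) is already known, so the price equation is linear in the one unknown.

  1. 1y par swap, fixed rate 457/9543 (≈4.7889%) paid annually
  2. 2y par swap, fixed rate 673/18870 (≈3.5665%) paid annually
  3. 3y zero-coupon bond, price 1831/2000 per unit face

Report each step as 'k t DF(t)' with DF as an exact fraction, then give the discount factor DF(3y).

1 1 9543/10000
2 2 9327/10000
3 3 1831/2000
DF(3y) = 1831/2000 ≈ 0.915500

step 1 [1y] swap r/1=457/9543: DF=(1 − 457/9543·(0))/(1+457/9543) = 9543/10000 ≈ 0.954300
step 2 [2y] swap r/1=673/18870: DF=(1 − 673/18870·(0.954300))/(1+673/18870) = 9327/10000 ≈ 0.932700
step 3 [3y] zero: DF = P = 1831/2000 ≈ 0.915500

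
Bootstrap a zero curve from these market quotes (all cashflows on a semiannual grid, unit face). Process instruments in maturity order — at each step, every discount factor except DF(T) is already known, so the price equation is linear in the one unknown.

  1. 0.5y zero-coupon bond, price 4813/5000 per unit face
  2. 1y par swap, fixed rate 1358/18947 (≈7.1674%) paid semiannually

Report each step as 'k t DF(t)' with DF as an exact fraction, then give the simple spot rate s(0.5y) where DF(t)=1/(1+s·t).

step 1 [0.5y] zero: DF = P = 4813/5000 ≈ 0.962600
step 2 [1y] swap r/2=679/18947: DF=(1 − 679/18947·(0.962600))/(1+679/18947) = 9321/10000 ≈ 0.932100

1 1/2 4813/5000
2 1 9321/10000
s(0.5y) = (1/(4813/5000) − 1)/(1/2) = 374/4813 ≈ 7.7706%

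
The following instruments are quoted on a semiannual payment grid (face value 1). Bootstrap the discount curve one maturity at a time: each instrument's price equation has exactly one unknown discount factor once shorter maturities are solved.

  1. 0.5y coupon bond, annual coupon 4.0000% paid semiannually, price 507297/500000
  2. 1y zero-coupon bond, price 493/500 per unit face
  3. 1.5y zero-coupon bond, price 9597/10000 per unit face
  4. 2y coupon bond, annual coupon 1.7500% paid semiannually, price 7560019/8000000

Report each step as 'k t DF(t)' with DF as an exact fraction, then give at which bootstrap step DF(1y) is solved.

1 1/2 9947/10000
2 1 493/500
3 3/2 9597/10000
4 2 9113/10000
DF(1y) is solved at step 2

step 1 [0.5y] bond c/2=1/50: DF=(507297/500000 − 1/50·(0))/(1+1/50) = 9947/10000 ≈ 0.994700
step 2 [1y] zero: DF = P = 493/500 ≈ 0.986000
step 3 [1.5y] zero: DF = P = 9597/10000 ≈ 0.959700
step 4 [2y] bond c/2=7/800: DF=(7560019/8000000 − 7/800·(0.994700+0.986000+0.959700))/(1+7/800) = 9113/10000 ≈ 0.911300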